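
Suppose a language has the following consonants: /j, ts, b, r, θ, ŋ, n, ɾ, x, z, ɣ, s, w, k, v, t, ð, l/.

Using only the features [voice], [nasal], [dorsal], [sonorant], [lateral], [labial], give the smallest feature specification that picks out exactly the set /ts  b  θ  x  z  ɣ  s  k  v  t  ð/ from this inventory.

[−sonorant]

/ts, b, θ, x, z, ɣ, s, k, v, t, ð/ are exactly the [−sonorant] segments in the inventory, so a single feature suffices.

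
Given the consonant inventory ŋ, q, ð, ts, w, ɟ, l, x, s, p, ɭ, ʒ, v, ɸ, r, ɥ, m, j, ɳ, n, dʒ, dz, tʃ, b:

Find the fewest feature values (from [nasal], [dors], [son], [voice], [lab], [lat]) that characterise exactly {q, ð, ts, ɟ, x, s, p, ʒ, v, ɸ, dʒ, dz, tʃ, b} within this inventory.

The target set is precisely the extension of [−sonorant] in this inventory.

[−son]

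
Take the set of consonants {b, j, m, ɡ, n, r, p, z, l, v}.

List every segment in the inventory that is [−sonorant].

The [−sonorant] segments here are /b, ɡ, p, z, v/; the remaining /j, m, n, r, l/ are [+sonorant].

b, ɡ, p, z, v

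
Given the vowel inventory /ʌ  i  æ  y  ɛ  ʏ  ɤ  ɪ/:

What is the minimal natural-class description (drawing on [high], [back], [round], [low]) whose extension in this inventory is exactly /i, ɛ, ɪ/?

[−low, −back, −round]

/i, ɛ, ɪ/ are all [−low], [−back], [−round], and no other segment in the inventory matches all three values. Dropping any one of them over-generates: [−back, −round] alone would also admit /æ/; [−low, −round] alone would also admit /ʌ, ɤ/; [−low, −back] alone would also admit /y, ʏ/. No other combination of two listed features picks out exactly this set either, so fewer than three features will not do.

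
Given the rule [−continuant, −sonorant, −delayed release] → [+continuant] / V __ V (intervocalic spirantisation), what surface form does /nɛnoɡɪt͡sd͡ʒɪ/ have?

The only segment in the rule's environment that also matches [−continuant, −sonorant, −delayed release] is /ɡ/. Applying [+continuant] turns the voiced velar stop into /ɣ/ (voiced velar fricative), giving [nɛnoɣɪt͡sd͡ʒɪ].

[nɛnoɣɪt͡sd͡ʒɪ]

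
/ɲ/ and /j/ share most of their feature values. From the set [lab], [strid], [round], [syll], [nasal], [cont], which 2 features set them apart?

/ɲ/ (palatal nasal) and /j/ (palatal glide) agree on [−labial], [−strident], [−round], [−syllabic]. They differ on [nasal] (/ɲ/ [+], /j/ [−]), [continuant] (/ɲ/ [−], /j/ [+]).

[nasal], [continuant]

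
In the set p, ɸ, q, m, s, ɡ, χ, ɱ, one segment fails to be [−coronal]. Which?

s

Every segment except /s/ is [−coronal]. /s/ (voiceless alveolar fricative) is [+coronal], so it is the exception.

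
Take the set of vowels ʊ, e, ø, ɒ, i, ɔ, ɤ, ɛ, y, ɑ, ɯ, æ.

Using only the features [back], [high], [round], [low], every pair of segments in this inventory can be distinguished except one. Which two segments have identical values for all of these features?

ɛ, e

Both /ɛ/ and /e/ are [−back], [−high], [−round], [−low]. Since the list omits [tense] — which does distinguish the mid front unrounded lax vowel from the mid front unrounded tense vowel — this pair collapses; all other pairs remain distinct.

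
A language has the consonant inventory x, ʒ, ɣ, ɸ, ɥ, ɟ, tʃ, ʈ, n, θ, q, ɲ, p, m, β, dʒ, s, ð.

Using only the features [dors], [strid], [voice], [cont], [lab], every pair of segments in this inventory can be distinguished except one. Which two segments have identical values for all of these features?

On the given features, /ɟ/ and /ɲ/ have an identical profile: [+dorsal], [−strident], [+voice], [−continuant], [−labial]. No other two segments in the inventory coincide on all 5 features. (They do differ in [sonorant] and [nasal], which are not among the given features.)

ɟ, ɲ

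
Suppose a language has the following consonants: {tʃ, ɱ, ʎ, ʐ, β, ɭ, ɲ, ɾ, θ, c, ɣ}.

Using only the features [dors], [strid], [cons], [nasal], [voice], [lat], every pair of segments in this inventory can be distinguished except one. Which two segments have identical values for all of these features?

β, ɾ

On the given features, /β/ and /ɾ/ have an identical profile: [−dorsal], [−strident], [+consonantal], [−nasal], [+voice], [−lateral]. No other two segments in the inventory coincide on all 6 features. (They do differ in [sonorant], [labial] and [coronal], which are not among the given features.)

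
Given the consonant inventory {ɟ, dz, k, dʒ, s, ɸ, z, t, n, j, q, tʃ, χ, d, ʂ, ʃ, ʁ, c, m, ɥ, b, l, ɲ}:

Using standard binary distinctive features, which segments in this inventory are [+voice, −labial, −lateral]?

ɟ, dz, dʒ, z, n, j, d, ʁ, ɲ

Eliminate segments failing any feature: /k, s, ɸ, t, q, tʃ, χ, ʂ, ʃ, c/ are [−voice]; /m, ɥ, b/ are [+labial]; /l/ is [+lateral]. The remaining /ɟ, dz, dʒ, z, n, j, d, ʁ, ɲ/ satisfy [+voice], [−labial], [−lateral].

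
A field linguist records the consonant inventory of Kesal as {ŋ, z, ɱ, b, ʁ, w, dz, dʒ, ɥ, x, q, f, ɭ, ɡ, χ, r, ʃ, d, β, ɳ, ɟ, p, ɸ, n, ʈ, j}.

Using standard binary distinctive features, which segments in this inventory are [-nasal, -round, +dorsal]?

ʁ, x, q, ɡ, χ, ɟ, j

Checking each segment against [-nasal], [-round], [+dorsal]: /ʁ/ (voiced uvular fricative), /x/ (voiceless velar fricative), /q/ (voiceless uvular stop), /ɡ/ (voiced velar stop), /χ/ (voiceless uvular fricative), /ɟ/ (voiced palatal stop), among others, satisfy every feature; every other segment in the inventory fails at least one.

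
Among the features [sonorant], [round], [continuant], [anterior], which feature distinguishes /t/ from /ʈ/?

/t/ (voiceless alveolar stop) and /ʈ/ (voiceless retroflex stop) agree on [−sonorant], [−round], [−continuant]. They differ on [anterior] (/t/ [+], /ʈ/ [−]).

[anterior]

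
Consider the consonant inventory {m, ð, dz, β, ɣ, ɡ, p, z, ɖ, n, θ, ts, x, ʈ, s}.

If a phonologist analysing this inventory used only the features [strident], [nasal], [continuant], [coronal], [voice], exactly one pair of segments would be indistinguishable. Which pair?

β, ɣ

Both /β/ and /ɣ/ are [−strident], [−nasal], [+continuant], [−coronal], [+voice]. Since the list omits [labial] and [dorsal] — which do distinguish the voiced bilabial fricative from the voiced velar fricative — this pair collapses; all other pairs remain distinct.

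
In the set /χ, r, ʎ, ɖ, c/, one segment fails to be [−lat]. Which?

/c, r, ɖ, χ/ are all [−lateral]; /ʎ/ (palatal lateral approximant) is [+lateral].

ʎ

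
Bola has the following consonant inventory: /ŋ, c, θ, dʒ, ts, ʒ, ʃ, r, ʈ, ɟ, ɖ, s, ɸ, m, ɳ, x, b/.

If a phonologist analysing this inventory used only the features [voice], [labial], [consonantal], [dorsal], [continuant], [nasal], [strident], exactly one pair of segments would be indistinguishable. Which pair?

ʃ, s

Both /ʃ/ and /s/ are [−voice], [−labial], [+consonantal], [−dorsal], [+continuant], [−nasal], [+strident]. Since the list omits [anterior] and [distributed] — which do distinguish the voiceless postalveolar fricative from the voiceless alveolar fricative — this pair collapses; all other pairs remain distinct.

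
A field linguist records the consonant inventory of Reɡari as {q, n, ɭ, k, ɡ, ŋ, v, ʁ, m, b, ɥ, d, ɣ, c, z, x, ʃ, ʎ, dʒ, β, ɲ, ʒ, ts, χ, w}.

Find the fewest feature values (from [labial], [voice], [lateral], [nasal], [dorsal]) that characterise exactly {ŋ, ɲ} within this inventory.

/ŋ, ɲ/ are all [+nasal], [+dorsal], and no other segment in the inventory matches both values. Dropping any one of them over-generates: [+dorsal] alone would also admit /q, k, ɡ, ʁ, …/; [+nasal] alone would also admit /n, m/. No other single listed feature picks out exactly this set either, so fewer than two features will not do.

[+nasal, +dorsal]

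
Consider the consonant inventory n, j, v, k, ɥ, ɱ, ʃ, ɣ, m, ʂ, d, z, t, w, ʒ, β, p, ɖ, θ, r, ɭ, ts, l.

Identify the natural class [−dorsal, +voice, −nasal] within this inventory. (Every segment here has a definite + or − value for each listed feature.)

v, d, z, ʒ, β, ɖ, r, ɭ, l

Checking each segment against [−dorsal], [+voice], [−nasal]: /v/ (voiced labiodental fricative), /d/ (voiced alveolar stop), /z/ (voiced alveolar fricative), /ʒ/ (voiced postalveolar fricative), /β/ (voiced bilabial fricative), /ɖ/ (voiced retroflex stop), among others, satisfy every feature; every other segment in the inventory fails at least one.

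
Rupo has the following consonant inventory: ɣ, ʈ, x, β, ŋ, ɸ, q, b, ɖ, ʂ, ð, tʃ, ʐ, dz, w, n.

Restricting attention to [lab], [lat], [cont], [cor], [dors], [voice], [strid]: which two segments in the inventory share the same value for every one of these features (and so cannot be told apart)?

On the given features, /n/ and /ɖ/ have an identical profile: [-labial], [-lateral], [-continuant], [+coronal], [-dorsal], [+voice], [-strident]. No other two segments in the inventory coincide on all 7 features. (They do differ in [sonorant], [nasal] and [anterior], which are not among the given features.)

n, ɖ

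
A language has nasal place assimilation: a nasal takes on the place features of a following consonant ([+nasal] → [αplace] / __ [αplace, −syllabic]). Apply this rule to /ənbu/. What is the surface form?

The only nasal preceding a consonant is /n/ before /b/. /b/ is [+labial], so /n/ → /m/, giving [əmbu].

[əmbu]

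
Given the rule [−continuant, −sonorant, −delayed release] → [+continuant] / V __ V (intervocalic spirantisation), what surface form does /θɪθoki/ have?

/k/ satisfies [−continuant, −sonorant, −delayed release] and sits in V __ V. The [+continuant] counterpart of the voiceless velar stop is /x/. Other segments in /θɪθoki/ either fail the structural description or are not in the environment, so the surface form is [θɪθoxi].

[θɪθoxi]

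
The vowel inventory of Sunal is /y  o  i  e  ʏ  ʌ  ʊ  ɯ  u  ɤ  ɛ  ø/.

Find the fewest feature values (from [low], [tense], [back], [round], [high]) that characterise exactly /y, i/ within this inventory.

/y, i/ are all [+high], [−back], [+tense], and no other segment in the inventory matches all three values. Dropping any one of them over-generates: [−back, +tense] alone would also admit /e, ø/; [+high, +tense] alone would also admit /ɯ, u/; [+high, −back] alone would also admit /ʏ/. No other combination of two listed features picks out exactly this set either, so fewer than three features will not do.

[+high, −back, +tense]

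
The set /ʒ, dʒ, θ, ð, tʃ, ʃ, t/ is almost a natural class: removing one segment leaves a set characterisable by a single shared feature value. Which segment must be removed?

The remaining segments after removing /t/ share [+distributed]; /t/ (voiceless alveolar stop) is [-distributed]. For every other candidate removal, the leftover set fails to share any single feature value that the removed segment lacks.

t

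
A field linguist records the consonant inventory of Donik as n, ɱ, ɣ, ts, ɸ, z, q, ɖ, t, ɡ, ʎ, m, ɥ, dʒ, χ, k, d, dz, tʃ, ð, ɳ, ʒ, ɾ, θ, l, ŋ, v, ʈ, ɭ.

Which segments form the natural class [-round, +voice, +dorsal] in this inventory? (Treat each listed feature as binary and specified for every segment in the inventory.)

Eliminate segments failing any feature: /n, ɱ, z, ɖ, m, dʒ, d, dz, ð, ɳ, ʒ, ɾ, l, v, ɭ/ are [-dorsal]; /ts, ɸ, q, t, χ, k, tʃ, θ, ʈ/ are [-voice]; /ɥ/ is [+round]. The remaining /ɣ, ɡ, ʎ, ŋ/ satisfy [-round], [+voice], [+dorsal].

ɣ, ɡ, ʎ, ŋ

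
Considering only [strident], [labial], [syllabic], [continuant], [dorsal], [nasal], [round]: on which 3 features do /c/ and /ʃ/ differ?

/c/ (voiceless palatal stop) and /ʃ/ (voiceless postalveolar fricative) agree on [-labial], [-syllabic], [-nasal], [-round]. They differ on [continuant] (/c/ [-], /ʃ/ [+]), [strident] (/c/ [-], /ʃ/ [+]), [dorsal] (/c/ [+], /ʃ/ [-]).

[continuant], [strident], [dorsal]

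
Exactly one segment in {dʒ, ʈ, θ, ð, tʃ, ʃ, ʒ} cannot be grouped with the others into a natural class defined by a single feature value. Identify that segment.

/dʒ, tʃ, ʃ, ʒ, ð, θ/ are all [+distributed], but /ʈ/ (voiceless retroflex stop) is [-distributed]. No other single segment can be removed to leave a set sharing one feature value that the removed segment lacks, so /ʈ/ is the odd one out.

ʈ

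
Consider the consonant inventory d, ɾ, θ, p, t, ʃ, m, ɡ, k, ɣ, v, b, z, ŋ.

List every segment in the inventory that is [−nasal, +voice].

d, ɾ, ɡ, ɣ, v, b, z

Eliminate segments failing any feature: /θ, p, t, ʃ, k/ are [−voice]; /m, ŋ/ are [+nasal]. The remaining /d, ɾ, ɡ, ɣ, v, b, z/ satisfy [−nasal], [+voice].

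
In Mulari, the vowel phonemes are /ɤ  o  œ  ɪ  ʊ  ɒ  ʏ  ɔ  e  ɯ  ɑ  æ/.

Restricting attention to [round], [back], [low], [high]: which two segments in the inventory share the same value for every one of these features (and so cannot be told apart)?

Both /o/ and /ɔ/ are [+round], [+back], [−low], [−high]. Since the list omits [tense] — which does distinguish the mid back rounded tense vowel from the mid back rounded lax vowel — this pair collapses; all other pairs remain distinct.

o, ɔ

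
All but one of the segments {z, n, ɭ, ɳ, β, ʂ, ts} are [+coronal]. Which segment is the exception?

β

/n, ɭ, ts, z, ɳ, ʂ/ are all [+coronal]; /β/ (voiced bilabial fricative) is [−coronal].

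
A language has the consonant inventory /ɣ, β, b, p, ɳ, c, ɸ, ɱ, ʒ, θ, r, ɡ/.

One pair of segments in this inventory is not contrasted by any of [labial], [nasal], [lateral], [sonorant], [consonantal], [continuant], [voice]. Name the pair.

ɣ, ʒ

On the given features, /ɣ/ and /ʒ/ have an identical profile: [−labial], [−nasal], [−lateral], [−sonorant], [+consonantal], [+continuant], [+voice]. No other two segments in the inventory coincide on all 7 features. (They do differ in [strident], [coronal] and [dorsal], which are not among the given features.)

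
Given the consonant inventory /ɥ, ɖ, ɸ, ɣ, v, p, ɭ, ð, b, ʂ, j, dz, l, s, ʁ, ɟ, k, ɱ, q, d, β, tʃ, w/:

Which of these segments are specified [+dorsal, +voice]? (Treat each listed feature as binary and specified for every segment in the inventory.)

Checking each segment against [+dorsal], [+voice]: /ɥ/ (labial-palatal glide), /ɣ/ (voiced velar fricative), /j/ (palatal glide), /ʁ/ (voiced uvular fricative), /ɟ/ (voiced palatal stop), /w/ (labial-velar glide) satisfy every feature; every other segment in the inventory fails at least one.

ɥ, ɣ, j, ʁ, ɟ, w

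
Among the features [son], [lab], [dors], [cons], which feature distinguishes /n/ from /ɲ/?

/n/ (alveolar nasal) and /ɲ/ (palatal nasal) agree on [+sonorant], [−labial], [+consonantal]. They differ on [dorsal] (/n/ [−], /ɲ/ [+]).

[dorsal]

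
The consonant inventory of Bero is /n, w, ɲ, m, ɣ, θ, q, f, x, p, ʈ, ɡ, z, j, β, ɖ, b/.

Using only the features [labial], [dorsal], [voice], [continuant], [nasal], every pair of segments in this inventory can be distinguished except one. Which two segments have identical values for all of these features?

ɣ, j

On the given features, /ɣ/ and /j/ have an identical profile: [−labial], [+dorsal], [+voice], [+continuant], [−nasal]. No other two segments in the inventory coincide on all 5 features. (They do differ in [sonorant] and [back], which are not among the given features.)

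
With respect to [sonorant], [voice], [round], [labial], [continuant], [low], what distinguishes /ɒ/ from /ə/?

[labial], [round], [low]

The two segments share [+sonorant], [+voice], [+continuant]. The only features from the list on which they differ: /ɒ/ is [+labial] while /ə/ is [-labial]; /ɒ/ is [+round] while /ə/ is [-round]; /ɒ/ is [+low] while /ə/ is [-low].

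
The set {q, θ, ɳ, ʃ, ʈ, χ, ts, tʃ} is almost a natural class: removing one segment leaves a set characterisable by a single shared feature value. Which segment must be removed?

[voice] (equivalently [sonorant], [nasal]) groups all but one: /ʃ, θ, ts, q, tʃ, χ, ʈ/ share [-voice] while /ɳ/ (retroflex nasal) alone is [+voice]. Removing any other segment would not leave a single-feature class that excludes it.

ɳ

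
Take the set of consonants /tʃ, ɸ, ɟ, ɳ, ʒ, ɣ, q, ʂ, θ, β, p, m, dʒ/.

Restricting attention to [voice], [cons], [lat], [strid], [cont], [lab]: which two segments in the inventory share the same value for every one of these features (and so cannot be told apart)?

ɳ, ɟ

On the given features, /ɳ/ and /ɟ/ have an identical profile: [+voice], [+consonantal], [−lateral], [−strident], [−continuant], [−labial]. No other two segments in the inventory coincide on all 6 features. (They do differ in [sonorant], [nasal] and [dorsal], which are not among the given features.)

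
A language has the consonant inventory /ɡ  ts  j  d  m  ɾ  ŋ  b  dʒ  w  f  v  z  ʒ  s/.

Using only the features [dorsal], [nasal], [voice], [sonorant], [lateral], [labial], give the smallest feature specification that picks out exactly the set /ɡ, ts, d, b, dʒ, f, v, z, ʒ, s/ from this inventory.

Every target segment is [−sonorant] and no other inventory member is, so one feature is enough.

[−sonorant]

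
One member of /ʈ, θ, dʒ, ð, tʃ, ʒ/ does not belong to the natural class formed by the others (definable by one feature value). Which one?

The remaining segments after removing /ʈ/ share [+distributed]; /ʈ/ (voiceless retroflex stop) is [-distributed]. For every other candidate removal, the leftover set fails to share any single feature value that the removed segment lacks.

ʈ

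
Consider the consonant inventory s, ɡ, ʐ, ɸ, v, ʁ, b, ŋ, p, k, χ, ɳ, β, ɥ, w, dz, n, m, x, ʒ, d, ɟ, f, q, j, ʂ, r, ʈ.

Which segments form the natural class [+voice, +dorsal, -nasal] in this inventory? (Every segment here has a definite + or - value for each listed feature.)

ɡ, ʁ, ɥ, w, ɟ, j

Among the inventory, the [+voice] segments are /ɡ, ʐ, v, ʁ, b, ŋ, ɳ, β, ɥ, w, dz, n, m, ʒ, d, ɟ, j, r/.
Within that set, [+dorsal] gives /ɡ, ʁ, ŋ, ɥ, w, ɟ, j/.
Of those, [-nasal] leaves /ɡ, ʁ, ɥ, w, ɟ, j/.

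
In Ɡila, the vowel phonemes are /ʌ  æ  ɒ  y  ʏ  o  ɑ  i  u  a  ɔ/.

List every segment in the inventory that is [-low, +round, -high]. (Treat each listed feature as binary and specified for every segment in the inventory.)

Eliminate segments failing any feature: /ʌ, i/ are [-round]; /æ, ɒ, ɑ, a/ are [+low]; /y, ʏ, u/ are [+high]. The remaining /o, ɔ/ satisfy [-low], [+round], [-high].

o, ɔ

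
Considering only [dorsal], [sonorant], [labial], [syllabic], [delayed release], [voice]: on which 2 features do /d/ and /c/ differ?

[voice], [dorsal]

/d/ (voiced alveolar stop) and /c/ (voiceless palatal stop) agree on [-sonorant], [-labial], [-syllabic], [-delayed release]. They differ on [voice] (/d/ [+], /c/ [-]), [dorsal] (/d/ [-], /c/ [+]).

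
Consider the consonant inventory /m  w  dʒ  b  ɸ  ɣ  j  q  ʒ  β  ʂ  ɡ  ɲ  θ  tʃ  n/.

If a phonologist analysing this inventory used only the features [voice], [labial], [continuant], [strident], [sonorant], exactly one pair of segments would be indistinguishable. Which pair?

Both /n/ and /ɲ/ are [+voice], [−labial], [−continuant], [−strident], [+sonorant]. Since the list omits [dorsal] — which does distinguish the alveolar nasal from the palatal nasal — this pair collapses; all other pairs remain distinct.

n, ɲ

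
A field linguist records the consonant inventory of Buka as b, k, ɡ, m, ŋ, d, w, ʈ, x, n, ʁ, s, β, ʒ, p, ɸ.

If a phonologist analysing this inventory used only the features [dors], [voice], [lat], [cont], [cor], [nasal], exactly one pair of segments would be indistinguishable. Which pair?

Both /ʁ/ and /w/ are [+dorsal], [+voice], [-lateral], [+continuant], [-coronal], [-nasal]. Since the list omits [labial], [round] and [high] — which do distinguish the voiced uvular fricative from the labial-velar glide — this pair collapses; all other pairs remain distinct.

ʁ, w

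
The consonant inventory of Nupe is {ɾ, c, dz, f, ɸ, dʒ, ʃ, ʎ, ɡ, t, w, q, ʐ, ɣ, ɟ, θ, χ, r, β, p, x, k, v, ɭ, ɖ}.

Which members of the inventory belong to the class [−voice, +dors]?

Eliminate segments failing any feature: /ɾ, dz, dʒ, ʎ, ɡ, w, ʐ, ɣ, ɟ, r, β, v, ɭ, ɖ/ are [+voice]; /f, ɸ, ʃ, t, θ, p/ are [−dorsal]. The remaining /c, q, χ, x, k/ satisfy [−voice], [+dorsal].

c, q, χ, x, k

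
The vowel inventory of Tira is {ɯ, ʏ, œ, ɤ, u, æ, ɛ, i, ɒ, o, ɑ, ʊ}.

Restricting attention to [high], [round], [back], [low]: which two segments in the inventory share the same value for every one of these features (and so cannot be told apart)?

On the given features, /ʊ/ and /u/ have an identical profile: [+high], [+round], [+back], [−low]. No other two segments in the inventory coincide on all 4 features. (They do differ in [tense], which is not among the given features.)

ʊ, u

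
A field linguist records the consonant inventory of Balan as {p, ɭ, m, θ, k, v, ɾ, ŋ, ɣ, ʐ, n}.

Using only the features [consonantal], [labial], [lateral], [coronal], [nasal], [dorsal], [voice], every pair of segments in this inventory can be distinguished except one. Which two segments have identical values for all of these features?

ʐ, ɾ

/ʐ/ (voiced retroflex fricative) and /ɾ/ (alveolar tap) are both [+consonantal], [−labial], [−lateral], [+coronal], [−nasal], [−dorsal], [+voice], so none of the listed features separates them. (They do differ in [sonorant], [strident] and [anterior], which are not among the given features.) Every other pair in the inventory differs on at least one listed feature.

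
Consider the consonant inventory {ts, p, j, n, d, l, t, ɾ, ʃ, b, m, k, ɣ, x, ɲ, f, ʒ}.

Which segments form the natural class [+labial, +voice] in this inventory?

b, m

Among the inventory, the [+labial] segments are /p, b, m, f/.
Of those, [+voice] leaves /b, m/.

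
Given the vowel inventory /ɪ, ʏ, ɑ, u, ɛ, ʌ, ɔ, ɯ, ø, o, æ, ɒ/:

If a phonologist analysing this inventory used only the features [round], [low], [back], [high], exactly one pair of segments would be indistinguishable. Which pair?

o, ɔ

Both /o/ and /ɔ/ are [+round], [-low], [+back], [-high]. Since the list omits [tense] — which does distinguish the mid back rounded tense vowel from the mid back rounded lax vowel — this pair collapses; all other pairs remain distinct.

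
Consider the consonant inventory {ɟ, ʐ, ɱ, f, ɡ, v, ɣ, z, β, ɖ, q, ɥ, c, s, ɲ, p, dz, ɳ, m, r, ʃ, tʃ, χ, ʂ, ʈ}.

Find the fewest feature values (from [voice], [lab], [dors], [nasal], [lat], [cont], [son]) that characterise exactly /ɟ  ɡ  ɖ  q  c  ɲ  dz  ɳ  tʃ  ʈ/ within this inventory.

[−cont, −lab]

Every target segment is [−continuant], [−labial]; each remaining inventory member fails at least one of these. Each conjunct is needed — [−labial] alone would also admit /ʐ, ɣ, z, s, …/; [−continuant] alone would also admit /ɱ, p, m/ — and no other single listed feature has exactly this extension, so two is the minimum.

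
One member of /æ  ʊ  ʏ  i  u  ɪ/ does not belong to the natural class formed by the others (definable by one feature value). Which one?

æ

[high] (equivalently [low]) groups all but one: /ʊ, ʏ, u, ɪ, i/ share [+high] while /æ/ (low front unrounded vowel) alone is [-high]. Removing any other segment would not leave a single-feature class that excludes it.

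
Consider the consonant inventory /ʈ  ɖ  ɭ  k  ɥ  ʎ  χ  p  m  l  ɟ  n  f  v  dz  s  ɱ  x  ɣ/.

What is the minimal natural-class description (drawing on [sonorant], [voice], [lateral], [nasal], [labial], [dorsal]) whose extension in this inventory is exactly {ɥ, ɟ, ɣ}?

/ɥ, ɟ, ɣ/ are all [+voice], [-lateral], [+dorsal], and no other segment in the inventory matches all three values. Dropping any one of them over-generates: [-lateral, +dorsal] alone would also admit /k, χ, x/; [+voice, +dorsal] alone would also admit /ʎ/; [+voice, -lateral] alone would also admit /ɖ, m, n, v, …/. No other combination of two listed features picks out exactly this set either, so fewer than three features will not do.

[+voice, -lateral, +dorsal]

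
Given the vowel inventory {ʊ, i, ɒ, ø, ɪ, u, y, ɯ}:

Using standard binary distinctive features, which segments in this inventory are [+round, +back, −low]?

ʊ, u

Checking each segment against [+round], [+back], [−low]: /ʊ/ (high back rounded lax vowel), /u/ (high back rounded tense vowel) satisfy every feature; every other segment in the inventory fails at least one.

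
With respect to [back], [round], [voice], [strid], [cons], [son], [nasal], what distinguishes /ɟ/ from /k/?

/ɟ/ is the voiced palatal stop and /k/ is the voiceless velar stop. Both are [−round], [−strident], [+consonantal], [−sonorant], [−nasal]. /ɟ/ is [+voice] while /k/ is [−voice]; /ɟ/ is [−back] while /k/ is [+back], so the distinguishing features are [voice], [back].

[voice], [back]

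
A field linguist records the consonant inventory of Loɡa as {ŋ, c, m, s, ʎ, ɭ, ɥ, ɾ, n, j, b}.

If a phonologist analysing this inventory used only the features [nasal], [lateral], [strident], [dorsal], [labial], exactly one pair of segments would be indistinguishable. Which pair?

On the given features, /j/ and /c/ have an identical profile: [-nasal], [-lateral], [-strident], [+dorsal], [-labial]. No other two segments in the inventory coincide on all 5 features. (They do differ in [sonorant], [voice] and [continuant], which are not among the given features.)

j, c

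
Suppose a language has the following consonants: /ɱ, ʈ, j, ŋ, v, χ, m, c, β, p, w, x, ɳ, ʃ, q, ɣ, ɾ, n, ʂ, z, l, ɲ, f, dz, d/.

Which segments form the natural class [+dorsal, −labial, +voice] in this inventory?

j, ŋ, ɣ, ɲ

Eliminate segments failing any feature: /ɱ, ʈ, v, m, β, p, ɳ, ʃ, ɾ, n, ʂ, z, l, f, dz, d/ are [−dorsal]; /χ, c, x, q/ are [−voice]; /w/ is [+labial]. The remaining /j, ŋ, ɣ, ɲ/ satisfy [+dorsal], [−labial], [+voice].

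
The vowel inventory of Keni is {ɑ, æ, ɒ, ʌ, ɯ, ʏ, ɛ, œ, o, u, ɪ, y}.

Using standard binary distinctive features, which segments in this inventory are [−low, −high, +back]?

Checking each segment against [−low], [−high], [+back]: /ʌ/ (mid back unrounded lax vowel), /o/ (mid back rounded tense vowel) satisfy every feature; every other segment in the inventory fails at least one.

ʌ, o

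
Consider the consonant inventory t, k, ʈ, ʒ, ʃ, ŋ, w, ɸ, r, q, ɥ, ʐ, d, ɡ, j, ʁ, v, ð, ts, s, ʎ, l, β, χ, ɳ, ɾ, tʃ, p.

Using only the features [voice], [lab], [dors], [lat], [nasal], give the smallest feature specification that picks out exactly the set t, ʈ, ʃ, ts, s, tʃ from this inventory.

[-voice, -lab, -dors]

The class [-voice], [-labial], [-dorsal] has exactly /t, ʈ, ʃ, ts, s, tʃ/ as its extension in this inventory. No smaller conjunction from the listed features achieves this: [-labial, -dorsal] alone would also admit /ʒ, r, ʐ, d, …/; [-voice, -dorsal] alone would also admit /ɸ, p/; [-voice, -labial] alone would also admit /k, q, χ/; and checking the remaining two-feature bundles turns up none with this extension.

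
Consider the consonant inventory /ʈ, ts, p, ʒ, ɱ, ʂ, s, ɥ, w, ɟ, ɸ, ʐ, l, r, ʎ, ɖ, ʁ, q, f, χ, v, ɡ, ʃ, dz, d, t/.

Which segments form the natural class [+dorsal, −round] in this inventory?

First, the [+dorsal] segments are /ɥ, w, ɟ, ʎ, ʁ, q, χ, ɡ/.
Intersecting with [−round] leaves /ɟ, ʎ, ʁ, q, χ, ɡ/.

ɟ, ʎ, ʁ, q, χ, ɡ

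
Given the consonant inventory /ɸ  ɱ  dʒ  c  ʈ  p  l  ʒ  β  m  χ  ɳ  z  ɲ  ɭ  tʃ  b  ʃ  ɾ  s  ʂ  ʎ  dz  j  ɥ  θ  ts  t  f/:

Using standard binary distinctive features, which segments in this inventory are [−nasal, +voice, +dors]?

Among the inventory, the [−nasal] segments are /ɸ, dʒ, c, ʈ, p, l, ʒ, β, χ, z, ɭ, tʃ, b, ʃ, ɾ, s, ʂ, ʎ, dz, j, ɥ, θ, ts, t, f/.
Then [+voice] gives /dʒ, l, ʒ, β, z, ɭ, b, ɾ, ʎ, dz, j, ɥ/.
Intersecting with [+dorsal] leaves /ʎ, j, ɥ/.

ʎ, j, ɥ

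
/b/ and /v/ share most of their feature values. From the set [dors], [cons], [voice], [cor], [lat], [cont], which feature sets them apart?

[continuant]

The two segments share [-dorsal], [+consonantal], [+voice], [-coronal], [-lateral]. The only feature from the list on which they differ: /b/ is [-continuant] while /v/ is [+continuant].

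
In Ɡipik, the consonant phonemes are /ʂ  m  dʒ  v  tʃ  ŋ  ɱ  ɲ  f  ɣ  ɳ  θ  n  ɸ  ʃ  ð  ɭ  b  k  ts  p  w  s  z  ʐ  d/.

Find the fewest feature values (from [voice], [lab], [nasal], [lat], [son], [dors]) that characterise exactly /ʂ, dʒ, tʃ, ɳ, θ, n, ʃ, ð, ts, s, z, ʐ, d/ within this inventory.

[−lat, −lab, −dors]

Every target segment is [−lateral], [−labial], [−dorsal]; each remaining inventory member fails at least one of these. Each conjunct is needed — [−labial, −dorsal] alone would also admit /ɭ/; [−lateral, −dorsal] alone would also admit /m, v, ɱ, f, …/; [−lateral, −labial] alone would also admit /ŋ, ɲ, ɣ, k/ — and no other combination of two listed features has exactly this extension, so three is the minimum.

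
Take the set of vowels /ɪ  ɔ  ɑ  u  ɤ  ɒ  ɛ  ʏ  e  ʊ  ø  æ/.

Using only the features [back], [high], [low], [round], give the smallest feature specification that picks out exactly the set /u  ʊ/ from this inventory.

Every target segment is [+high], [+back]; each remaining inventory member fails at least one of these. Each conjunct is needed — [+back] alone would also admit /ɔ, ɑ, ɤ, ɒ/; [+high] alone would also admit /ɪ, ʏ/ — and no other single listed feature has exactly this extension, so two is the minimum.

[+high, +back]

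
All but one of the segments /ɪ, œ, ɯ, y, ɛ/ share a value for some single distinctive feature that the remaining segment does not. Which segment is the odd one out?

/œ, ɪ, ɛ, y/ are all [−back], but /ɯ/ (high back unrounded vowel) is [+back]. No other single segment can be removed to leave a set sharing one feature value that the removed segment lacks, so /ɯ/ is the odd one out.

ɯ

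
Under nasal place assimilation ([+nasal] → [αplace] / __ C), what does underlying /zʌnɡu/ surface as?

[zʌŋɡu]

The only nasal preceding a consonant is /n/ before /ɡ/. /ɡ/ is [+dorsal], so /n/ → /ŋ/, giving [zʌŋɡu].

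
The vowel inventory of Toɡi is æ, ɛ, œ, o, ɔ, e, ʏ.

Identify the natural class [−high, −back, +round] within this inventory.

Among the inventory, the [−high] segments are /æ, ɛ, œ, o, ɔ, e/.
Then [−back] gives /æ, ɛ, œ, e/.
Intersecting with [+round] leaves /œ/.

œ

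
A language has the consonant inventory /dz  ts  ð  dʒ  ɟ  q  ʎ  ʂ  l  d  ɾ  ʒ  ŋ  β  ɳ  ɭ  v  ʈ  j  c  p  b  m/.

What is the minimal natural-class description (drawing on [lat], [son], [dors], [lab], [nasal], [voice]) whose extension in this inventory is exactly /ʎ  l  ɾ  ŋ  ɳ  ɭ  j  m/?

/ʎ, l, ɾ, ŋ, ɳ, ɭ, j, m/ are exactly the [+sonorant] segments in the inventory, so a single feature suffices.

[+son]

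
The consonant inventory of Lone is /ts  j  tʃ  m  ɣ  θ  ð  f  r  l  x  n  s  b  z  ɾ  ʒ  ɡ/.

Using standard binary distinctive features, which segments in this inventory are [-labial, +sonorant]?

j, r, l, n, ɾ

First, the [-labial] segments are /ts, j, tʃ, ɣ, θ, ð, r, l, x, n, s, z, ɾ, ʒ, ɡ/.
Then [+sonorant] leaves /j, r, l, n, ɾ/.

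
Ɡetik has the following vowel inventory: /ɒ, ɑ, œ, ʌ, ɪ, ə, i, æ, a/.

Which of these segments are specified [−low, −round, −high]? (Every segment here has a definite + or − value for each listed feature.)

ʌ, ə

Eliminate segments failing any feature: /ɒ, ɑ, æ, a/ are [+low]; /œ/ is [+round]; /ɪ, i/ are [+high]. The remaining /ʌ, ə/ satisfy [−low], [−round], [−high].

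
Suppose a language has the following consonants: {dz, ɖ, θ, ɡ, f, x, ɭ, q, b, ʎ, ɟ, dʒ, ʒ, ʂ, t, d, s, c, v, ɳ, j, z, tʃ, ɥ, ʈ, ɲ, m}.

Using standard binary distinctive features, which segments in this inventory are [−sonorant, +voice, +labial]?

b, v

Checking each segment against [−sonorant], [+voice], [+labial]: /b/ (voiced bilabial stop), /v/ (voiced labiodental fricative) satisfy every feature; every other segment in the inventory fails at least one.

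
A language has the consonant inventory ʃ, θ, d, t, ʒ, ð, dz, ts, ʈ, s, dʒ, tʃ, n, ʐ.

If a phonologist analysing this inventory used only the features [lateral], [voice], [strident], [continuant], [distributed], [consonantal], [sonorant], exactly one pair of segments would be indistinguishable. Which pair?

t, ʈ

Both /t/ and /ʈ/ are [-lateral], [-voice], [-strident], [-continuant], [-distributed], [+consonantal], [-sonorant]. Since the list omits [anterior] — which does distinguish the voiceless alveolar stop from the voiceless retroflex stop — this pair collapses; all other pairs remain distinct.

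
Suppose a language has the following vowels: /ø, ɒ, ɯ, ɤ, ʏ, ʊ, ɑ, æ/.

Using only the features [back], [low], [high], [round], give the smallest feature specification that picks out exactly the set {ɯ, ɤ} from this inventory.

[−low, −round]

The class [−low], [−round] has exactly /ɯ, ɤ/ as its extension in this inventory. No smaller conjunction from the listed features achieves this: [−round] alone would also admit /ɑ, æ/; [−low] alone would also admit /ø, ʏ, ʊ/; and checking the remaining single features turns up none with this extension.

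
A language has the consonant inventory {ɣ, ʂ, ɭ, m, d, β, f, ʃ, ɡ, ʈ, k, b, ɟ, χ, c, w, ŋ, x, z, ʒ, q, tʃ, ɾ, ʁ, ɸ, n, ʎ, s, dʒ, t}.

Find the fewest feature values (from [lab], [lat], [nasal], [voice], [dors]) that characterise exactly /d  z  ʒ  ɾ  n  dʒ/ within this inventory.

/d, z, ʒ, ɾ, n, dʒ/ are all [+voice], [−lateral], [−labial], [−dorsal], and no other segment in the inventory matches all four values. Dropping any one of them over-generates: [−lateral, −labial, −dorsal] alone would also admit /ʂ, ʃ, ʈ, tʃ, …/; [+voice, −labial, −dorsal] alone would also admit /ɭ/; [+voice, −lateral, −dorsal] alone would also admit /m, β, b/; [+voice, −lateral, −labial] alone would also admit /ɣ, ɡ, ɟ, ŋ, …/. No other combination of three listed features picks out exactly this set either, so fewer than four features will not do.

[+voice, −lat, −lab, −dors]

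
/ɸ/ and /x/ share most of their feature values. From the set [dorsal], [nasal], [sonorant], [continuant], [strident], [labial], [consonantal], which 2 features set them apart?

[labial], [dorsal]

The two segments share [-nasal], [-sonorant], [+continuant], [-strident], [+consonantal]. The only features from the list on which they differ: /ɸ/ is [+labial] while /x/ is [-labial]; /ɸ/ is [-dorsal] while /x/ is [+dorsal].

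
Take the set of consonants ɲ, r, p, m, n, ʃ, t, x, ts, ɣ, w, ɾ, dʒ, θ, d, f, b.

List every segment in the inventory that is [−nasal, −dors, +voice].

r, ɾ, dʒ, d, b

Checking each segment against [−nasal], [−dorsal], [+voice]: /r/ (alveolar trill), /ɾ/ (alveolar tap), /dʒ/ (voiced postalveolar affricate), /d/ (voiced alveolar stop), /b/ (voiced bilabial stop) satisfy every feature; every other segment in the inventory fails at least one.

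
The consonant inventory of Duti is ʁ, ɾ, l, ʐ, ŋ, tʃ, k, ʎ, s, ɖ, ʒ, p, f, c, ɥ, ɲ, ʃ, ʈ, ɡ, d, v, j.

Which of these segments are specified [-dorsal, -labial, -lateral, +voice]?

Eliminate segments failing any feature: /ʁ, ŋ, k, ʎ, c, ɥ, ɲ, ɡ, j/ are [+dorsal]; /l/ is [+lateral]; /tʃ, s, ʃ, ʈ/ are [-voice]; /p, f, v/ are [+labial]. The remaining /ɾ, ʐ, ɖ, ʒ, d/ satisfy [-dorsal], [-labial], [-lateral], [+voice].

ɾ, ʐ, ɖ, ʒ, d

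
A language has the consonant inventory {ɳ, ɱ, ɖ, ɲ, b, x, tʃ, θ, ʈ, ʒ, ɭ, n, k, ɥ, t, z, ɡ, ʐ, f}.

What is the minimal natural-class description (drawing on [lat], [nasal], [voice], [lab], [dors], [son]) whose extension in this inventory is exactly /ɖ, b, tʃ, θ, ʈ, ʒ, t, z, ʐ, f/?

[−son, −dors]

The class [−sonorant], [−dorsal] has exactly /ɖ, b, tʃ, θ, ʈ, ʒ, t, z, ʐ, f/ as its extension in this inventory. No smaller conjunction from the listed features achieves this: [−dorsal] alone would also admit /ɳ, ɱ, ɭ, n/; [−sonorant] alone would also admit /x, k, ɡ/; and checking the remaining single features turns up none with this extension.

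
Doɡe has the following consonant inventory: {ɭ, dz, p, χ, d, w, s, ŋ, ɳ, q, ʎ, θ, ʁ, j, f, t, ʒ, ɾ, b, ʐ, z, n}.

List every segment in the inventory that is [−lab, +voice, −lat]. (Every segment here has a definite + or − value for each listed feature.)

Checking each segment against [−labial], [+voice], [−lateral]: /dz/ (voiced alveolar affricate), /d/ (voiced alveolar stop), /ŋ/ (velar nasal), /ɳ/ (retroflex nasal), /ʁ/ (voiced uvular fricative), /j/ (palatal glide), among others, satisfy every feature; every other segment in the inventory fails at least one.

dz, d, ŋ, ɳ, ʁ, j, ʒ, ɾ, ʐ, z, n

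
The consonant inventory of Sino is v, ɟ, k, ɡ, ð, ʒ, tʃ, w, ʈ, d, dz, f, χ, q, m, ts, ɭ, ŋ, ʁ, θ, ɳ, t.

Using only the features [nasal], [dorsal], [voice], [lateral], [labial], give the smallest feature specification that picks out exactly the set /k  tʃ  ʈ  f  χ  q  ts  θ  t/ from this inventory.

[−voice]

Every target segment is [−voice] and no other inventory member is, so one feature is enough.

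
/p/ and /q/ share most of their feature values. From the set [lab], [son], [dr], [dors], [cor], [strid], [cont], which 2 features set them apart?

[labial], [dorsal]

/p/ (voiceless bilabial stop) and /q/ (voiceless uvular stop) agree on [−sonorant], [−delayed release], [−coronal], [−strident], [−continuant]. They differ on [labial] (/p/ [+], /q/ [−]), [dorsal] (/p/ [−], /q/ [+]).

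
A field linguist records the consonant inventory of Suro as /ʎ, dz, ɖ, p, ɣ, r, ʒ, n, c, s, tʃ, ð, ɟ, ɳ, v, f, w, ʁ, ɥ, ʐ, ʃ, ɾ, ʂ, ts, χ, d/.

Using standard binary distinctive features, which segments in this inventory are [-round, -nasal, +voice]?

Checking each segment against [-round], [-nasal], [+voice]: /ʎ/ (palatal lateral approximant), /dz/ (voiced alveolar affricate), /ɖ/ (voiced retroflex stop), /ɣ/ (voiced velar fricative), /r/ (alveolar trill), /ʒ/ (voiced postalveolar fricative), among others, satisfy every feature; every other segment in the inventory fails at least one.

ʎ, dz, ɖ, ɣ, r, ʒ, ð, ɟ, v, ʁ, ʐ, ɾ, d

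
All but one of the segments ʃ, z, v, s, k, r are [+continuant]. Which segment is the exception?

k

Every segment except /k/ is [+continuant]. /k/ (voiceless velar stop) is [−continuant], so it is the exception.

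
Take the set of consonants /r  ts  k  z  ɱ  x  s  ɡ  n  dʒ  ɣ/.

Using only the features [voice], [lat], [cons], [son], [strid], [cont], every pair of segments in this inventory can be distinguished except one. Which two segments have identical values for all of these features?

Both /ɱ/ and /n/ are [+voice], [-lateral], [+consonantal], [+sonorant], [-strident], [-continuant]. Since the list omits [labial] and [coronal] — which do distinguish the labiodental nasal from the alveolar nasal — this pair collapses; all other pairs remain distinct.

ɱ, n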